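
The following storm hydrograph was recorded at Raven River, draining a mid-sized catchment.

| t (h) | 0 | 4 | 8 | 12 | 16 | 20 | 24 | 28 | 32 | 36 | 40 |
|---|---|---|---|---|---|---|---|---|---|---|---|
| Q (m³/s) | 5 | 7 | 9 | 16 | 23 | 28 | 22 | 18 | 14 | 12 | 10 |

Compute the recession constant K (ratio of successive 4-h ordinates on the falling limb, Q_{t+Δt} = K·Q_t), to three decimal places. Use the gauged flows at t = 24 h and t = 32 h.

K ≈ 0.798

Using the recession-limb readings at t = 24 h and t = 32 h: Q falls from 22 to 14 m³/s over 2 intervals.
K = (Q₂/Q₁)^(1/2) = (14/22)^(1/2) = 0.798.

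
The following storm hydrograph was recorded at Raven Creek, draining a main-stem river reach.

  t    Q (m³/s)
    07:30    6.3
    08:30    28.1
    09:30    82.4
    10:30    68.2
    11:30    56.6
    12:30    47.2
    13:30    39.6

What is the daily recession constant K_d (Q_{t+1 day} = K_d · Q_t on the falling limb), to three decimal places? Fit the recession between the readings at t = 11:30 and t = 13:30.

Between t = 11:30 and t = 13:30 the flow falls from 56.6 to 39.6 m³/s over 2×1 h = 2 h.
Per-interval ratio K = (39.6/56.6)^(1/2) = 0.8364; K_d = K^(24/1) = 0.014.

K_d ≈ 0.014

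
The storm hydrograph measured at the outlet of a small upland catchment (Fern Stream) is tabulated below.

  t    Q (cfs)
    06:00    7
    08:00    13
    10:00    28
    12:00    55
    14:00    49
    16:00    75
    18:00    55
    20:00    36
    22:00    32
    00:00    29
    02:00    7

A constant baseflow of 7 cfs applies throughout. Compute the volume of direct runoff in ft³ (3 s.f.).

V ≈ 2.22 × 10^6 ft³

Direct-runoff ordinates (Q − Q_b): 0.0, 6.0, 21.0, 48.0, 42.0, 68.0, 48.0, 29.0, 25.0, 22.0, 0.0 cfs.
ΣQ_DR = 309.0 cfs.
With Δt = 2 h = 7200 s, V = ΣQ_DR · Δt = 309.0 × 7200 = 2.22 × 10^6 ft³.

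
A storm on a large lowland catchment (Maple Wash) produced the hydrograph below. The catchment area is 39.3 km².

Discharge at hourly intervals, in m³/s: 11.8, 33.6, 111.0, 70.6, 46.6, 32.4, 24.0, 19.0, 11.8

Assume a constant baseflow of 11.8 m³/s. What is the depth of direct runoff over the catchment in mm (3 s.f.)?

Direct runoff: 0.0, 21.8, 99.2, 58.8, 34.8, 20.6, 12.2, 7.2, 0.0 m³/s; ΣQ_DR = 254.6 m³/s.
V = ΣQ_DR · Δt = 254.6 × 3600 s = 9.166 × 10^5 m³.
Over A = 39.3 km², depth = V / A = 23.3 mm.

d ≈ 23.3 mm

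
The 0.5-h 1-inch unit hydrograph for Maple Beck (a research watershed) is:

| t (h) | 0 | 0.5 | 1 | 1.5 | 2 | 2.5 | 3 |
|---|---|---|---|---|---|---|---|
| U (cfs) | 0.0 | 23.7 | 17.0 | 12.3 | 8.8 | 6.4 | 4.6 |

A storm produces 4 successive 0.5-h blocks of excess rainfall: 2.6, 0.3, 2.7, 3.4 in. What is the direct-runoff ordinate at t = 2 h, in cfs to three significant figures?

Q ≈ 153 cfs

By discrete convolution, Q_j = Σ (P_i / 1 in) · U_{j−i}.
At t = 2 h (j=4): Q = (2.6/1)·8.8 + (0.3/1)·12.3 + (2.7/1)·17.0 + (3.4/1)·23.7 = 153 cfs.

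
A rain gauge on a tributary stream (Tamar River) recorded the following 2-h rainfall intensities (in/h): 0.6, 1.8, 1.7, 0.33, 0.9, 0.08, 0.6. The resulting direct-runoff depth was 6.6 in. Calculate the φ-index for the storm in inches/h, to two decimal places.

Only the 5 blocks with intensity above φ contribute runoff: 0.6, 1.8, 1.7, 0.9, 0.6 in/h.
Σ(I−φ)·Δt = d  ⇒  (0.6+1.8+1.7+0.9+0.6 − 5φ)·2 = 6.6
φ = (5.600 − 6.6/2) / 5 = 0.46 in/h.

φ ≈ 0.46 in/h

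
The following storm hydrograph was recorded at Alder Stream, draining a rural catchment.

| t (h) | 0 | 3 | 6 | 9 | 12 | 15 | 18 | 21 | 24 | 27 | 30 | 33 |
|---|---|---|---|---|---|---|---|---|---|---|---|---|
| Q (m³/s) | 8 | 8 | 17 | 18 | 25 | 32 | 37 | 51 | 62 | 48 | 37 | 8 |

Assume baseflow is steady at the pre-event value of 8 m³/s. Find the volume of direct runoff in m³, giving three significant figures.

Direct-runoff ordinates (Q − Q_b): 0.0, 0.0, 9.0, 10.0, 17.0, 24.0, 29.0, 43.0, 54.0, 40.0, 29.0, 0.0 m³/s.
ΣQ_DR = 255.0 m³/s.
With Δt = 3 h = 10800 s, V = ΣQ_DR · Δt = 255.0 × 10800 = 2.75 × 10^6 m³.

V ≈ 2.75 × 10^6 m³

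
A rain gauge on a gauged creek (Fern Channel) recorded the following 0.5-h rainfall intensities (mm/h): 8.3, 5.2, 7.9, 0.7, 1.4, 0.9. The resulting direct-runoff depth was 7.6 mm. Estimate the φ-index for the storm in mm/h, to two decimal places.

φ ≈ 2.07 mm/h

Only the 3 blocks with intensity above φ contribute runoff: 8.3, 5.2, 7.9 mm/h.
Σ(I−φ)·Δt = d  ⇒  (8.3+5.2+7.9 − 3φ)·0.5 = 7.6
φ = (21.40 − 7.6/0.5) / 3 = 2.07 mm/h.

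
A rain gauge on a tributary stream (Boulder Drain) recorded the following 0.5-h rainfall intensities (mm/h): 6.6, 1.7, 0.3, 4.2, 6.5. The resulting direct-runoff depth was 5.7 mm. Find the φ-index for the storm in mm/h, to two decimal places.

φ ≈ 1.97 mm/h

Only the 3 blocks with intensity above φ contribute runoff: 6.6, 4.2, 6.5 mm/h.
Σ(I−φ)·Δt = d  ⇒  (6.6+4.2+6.5 − 3φ)·0.5 = 5.7
φ = (17.30 − 5.7/0.5) / 3 = 1.97 mm/h.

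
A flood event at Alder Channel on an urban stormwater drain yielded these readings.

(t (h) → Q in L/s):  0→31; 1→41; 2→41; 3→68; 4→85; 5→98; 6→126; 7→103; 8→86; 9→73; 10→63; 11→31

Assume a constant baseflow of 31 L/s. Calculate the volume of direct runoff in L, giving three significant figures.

V ≈ 1.71 × 10^6 L

Direct-runoff ordinates (Q − Q_b): 0.0, 10.0, 10.0, 37.0, 54.0, 67.0, 95.0, 72.0, 55.0, 42.0, 32.0, 0.0 L/s.
ΣQ_DR = 474.0 L/s.
With Δt = 1 h = 3600 s, V = ΣQ_DR · Δt = 474.0 × 3600 = 1.71 × 10^6 L.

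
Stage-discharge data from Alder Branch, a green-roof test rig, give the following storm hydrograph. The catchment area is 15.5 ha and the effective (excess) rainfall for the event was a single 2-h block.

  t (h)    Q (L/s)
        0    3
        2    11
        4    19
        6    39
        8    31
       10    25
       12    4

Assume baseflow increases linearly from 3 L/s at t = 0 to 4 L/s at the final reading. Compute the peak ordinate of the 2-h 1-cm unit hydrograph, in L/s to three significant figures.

Direct runoff: 0.00, 7.83, 15.67, 35.50, 27.33, 21.17, 0.00 L/s; ΣQ_DR = 107.5 L/s, peak = 35.50 L/s.
Runoff depth d = ΣQ_DR·Δt / A = 107.5 × 7200 / (15.5 ha) = 4.994 mm.
The 1-cm UH is the DRH scaled by (10 mm)/d, so U_p = 35.50 × 10/4.994 = 71.1 L/s.

U_p ≈ 71.1 L/s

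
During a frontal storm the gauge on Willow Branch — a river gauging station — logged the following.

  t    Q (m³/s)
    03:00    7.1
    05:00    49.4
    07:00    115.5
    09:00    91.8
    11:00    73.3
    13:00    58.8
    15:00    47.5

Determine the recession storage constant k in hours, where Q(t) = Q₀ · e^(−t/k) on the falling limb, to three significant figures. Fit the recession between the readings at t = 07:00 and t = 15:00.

k ≈ 9.00 h

On the falling limb, Q drops from 115.5 to 47.5 m³/s between t = 07:00 and t = 15:00 (Δt = 8 h).
k = −Δt / ln(Q₂/Q₁) = −8 / ln(47.5/115.5) = 9.00 h.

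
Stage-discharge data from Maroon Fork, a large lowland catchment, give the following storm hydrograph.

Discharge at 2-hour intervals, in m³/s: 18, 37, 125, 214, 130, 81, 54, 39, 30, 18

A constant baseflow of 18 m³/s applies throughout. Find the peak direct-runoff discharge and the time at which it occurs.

Subtracting baseflow gives direct-runoff ordinates: 0.0, 19.0, 107.0, 196.0, 112.0, 63.0, 36.0, 21.0, 12.0, 0.0 m³/s.
The maximum is 196.0 m³/s, occurring at the reading for t = 6 h.

Q_p = 196.0 m³/s at t = 6 h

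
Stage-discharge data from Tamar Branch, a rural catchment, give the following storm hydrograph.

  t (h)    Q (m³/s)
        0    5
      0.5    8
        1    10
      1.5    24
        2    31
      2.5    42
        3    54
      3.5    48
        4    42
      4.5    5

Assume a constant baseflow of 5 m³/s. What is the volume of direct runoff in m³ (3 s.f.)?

Direct-runoff ordinates (Q − Q_b): 0.0, 3.0, 5.0, 19.0, 26.0, 37.0, 49.0, 43.0, 37.0, 0.0 m³/s.
ΣQ_DR = 219.0 m³/s.
With Δt = 0.5 h = 1800 s, V = ΣQ_DR · Δt = 219.0 × 1800 = 3.94 × 10^5 m³.

V ≈ 3.94 × 10^5 m³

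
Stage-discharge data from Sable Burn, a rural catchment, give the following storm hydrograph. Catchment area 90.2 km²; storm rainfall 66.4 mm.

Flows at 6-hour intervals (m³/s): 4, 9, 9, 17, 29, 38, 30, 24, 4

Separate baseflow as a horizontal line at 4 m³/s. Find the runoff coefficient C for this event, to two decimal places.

C ≈ 0.46

ΣQ_DR = 128.0 m³/s; V = ΣQ_DR·Δt = 2.765 × 10^6 m³.
Runoff depth d = V / A = 30.65 mm.
C = d / P = 30.65 / 66.4 = 0.46.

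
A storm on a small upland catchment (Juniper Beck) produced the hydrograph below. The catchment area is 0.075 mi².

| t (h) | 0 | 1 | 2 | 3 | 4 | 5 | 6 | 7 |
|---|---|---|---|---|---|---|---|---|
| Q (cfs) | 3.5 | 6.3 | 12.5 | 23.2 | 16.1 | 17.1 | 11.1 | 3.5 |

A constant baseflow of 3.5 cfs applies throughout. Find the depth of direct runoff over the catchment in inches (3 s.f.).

d ≈ 1.35 in

Direct runoff: 0.0, 2.8, 9.0, 19.7, 12.6, 13.6, 7.6, 0.0 cfs; ΣQ_DR = 65.30 cfs.
V = ΣQ_DR · Δt = 65.30 × 3600 s = 2.351 × 10^5 ft³.
Over A = 0.075 mi², depth = V / A = 1.35 in.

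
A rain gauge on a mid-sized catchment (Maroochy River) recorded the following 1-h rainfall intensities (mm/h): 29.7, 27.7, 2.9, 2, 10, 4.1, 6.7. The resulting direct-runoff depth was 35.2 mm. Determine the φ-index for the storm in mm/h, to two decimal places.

Only the 2 blocks with intensity above φ contribute runoff: 29.7, 27.7 mm/h.
Σ(I−φ)·Δt = d  ⇒  (29.7+27.7 − 2φ)·1 = 35.2
φ = (57.40 − 35.2/1) / 2 = 11.10 mm/h.

φ ≈ 11.10 mm/h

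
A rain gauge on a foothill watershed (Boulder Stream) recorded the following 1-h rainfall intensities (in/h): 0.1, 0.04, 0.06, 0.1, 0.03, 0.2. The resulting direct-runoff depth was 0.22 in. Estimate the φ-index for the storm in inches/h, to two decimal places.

Only the 3 blocks with intensity above φ contribute runoff: 0.1, 0.1, 0.2 in/h.
Σ(I−φ)·Δt = d  ⇒  (0.1+0.1+0.2 − 3φ)·1 = 0.22
φ = (0.4000 − 0.22/1) / 3 = 0.06 in/h.

φ ≈ 0.06 in/h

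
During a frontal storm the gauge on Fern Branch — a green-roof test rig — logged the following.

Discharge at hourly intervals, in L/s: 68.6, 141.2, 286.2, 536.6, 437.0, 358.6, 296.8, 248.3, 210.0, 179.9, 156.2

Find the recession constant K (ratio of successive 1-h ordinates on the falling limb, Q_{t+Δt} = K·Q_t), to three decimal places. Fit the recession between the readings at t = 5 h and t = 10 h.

Using the recession-limb readings at t = 5 h and t = 10 h: Q falls from 358.6 to 156.2 L/s over 5 intervals.
K = (Q₂/Q₁)^(1/5) = (156.2/358.6)^(1/5) = 0.847.

K ≈ 0.847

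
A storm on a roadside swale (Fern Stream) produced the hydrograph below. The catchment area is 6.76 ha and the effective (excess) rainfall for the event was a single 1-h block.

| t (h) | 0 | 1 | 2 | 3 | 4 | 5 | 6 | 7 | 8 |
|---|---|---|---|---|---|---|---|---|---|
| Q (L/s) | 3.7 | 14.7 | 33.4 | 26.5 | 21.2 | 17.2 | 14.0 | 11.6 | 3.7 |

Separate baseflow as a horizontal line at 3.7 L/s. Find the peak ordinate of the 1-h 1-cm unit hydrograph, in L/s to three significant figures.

Direct runoff: 0.0, 11.0, 29.7, 22.8, 17.5, 13.5, 10.3, 7.9, 0.0 L/s; ΣQ_DR = 112.7 L/s, peak = 29.7 L/s.
Runoff depth d = ΣQ_DR·Δt / A = 112.7 × 3600 / (6.76 ha) = 6.002 mm.
The 1-cm UH is the DRH scaled by (10 mm)/d, so U_p = 29.7 × 10/6.002 = 49.5 L/s.

U_p ≈ 49.5 L/s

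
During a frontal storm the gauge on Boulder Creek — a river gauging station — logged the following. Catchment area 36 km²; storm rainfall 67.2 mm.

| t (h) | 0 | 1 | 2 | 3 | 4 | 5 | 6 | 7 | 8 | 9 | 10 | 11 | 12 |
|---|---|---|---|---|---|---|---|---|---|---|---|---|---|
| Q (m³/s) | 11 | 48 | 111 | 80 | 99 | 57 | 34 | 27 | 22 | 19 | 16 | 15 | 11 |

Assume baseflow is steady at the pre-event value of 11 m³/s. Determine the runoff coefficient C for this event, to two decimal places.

C ≈ 0.61

ΣQ_DR = 407.0 m³/s; V = ΣQ_DR·Δt = 1.465 × 10^6 m³.
Runoff depth d = V / A = 40.70 mm.
C = d / P = 40.70 / 67.2 = 0.61.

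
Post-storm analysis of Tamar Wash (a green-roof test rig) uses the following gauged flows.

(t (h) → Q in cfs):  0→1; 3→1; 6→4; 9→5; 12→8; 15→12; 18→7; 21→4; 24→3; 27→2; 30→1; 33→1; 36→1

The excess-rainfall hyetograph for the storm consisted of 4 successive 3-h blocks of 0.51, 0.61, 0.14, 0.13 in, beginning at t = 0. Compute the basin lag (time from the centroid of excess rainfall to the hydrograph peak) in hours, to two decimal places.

Centroid of excess rainfall: t_c = Σ P_i·t̄_i / ΣP_i = 4.2626 h (block centres at 1.5, 4.5, 7.5, 10.5 h).
Hydrograph peak occurs at t = 15 h, so basin lag t_L = 15 − 4.2626 = 10.74 h.

t_L ≈ 10.74 h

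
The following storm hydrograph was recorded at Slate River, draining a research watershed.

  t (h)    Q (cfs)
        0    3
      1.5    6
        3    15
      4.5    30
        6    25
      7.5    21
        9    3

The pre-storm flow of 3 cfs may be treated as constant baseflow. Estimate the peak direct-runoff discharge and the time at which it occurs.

Q_p = 27.0 cfs at t = 4.5 h

Subtracting baseflow gives direct-runoff ordinates: 0.0, 3.0, 12.0, 27.0, 22.0, 18.0, 0.0 cfs.
The maximum is 27.0 cfs, occurring at the reading for t = 4.5 h.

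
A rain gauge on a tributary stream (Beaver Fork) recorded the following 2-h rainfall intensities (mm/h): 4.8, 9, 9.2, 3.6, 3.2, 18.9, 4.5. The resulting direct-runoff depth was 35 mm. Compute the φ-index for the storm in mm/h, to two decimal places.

Only the 3 blocks with intensity above φ contribute runoff: 9, 9.2, 18.9 mm/h.
Σ(I−φ)·Δt = d  ⇒  (9+9.2+18.9 − 3φ)·2 = 35
φ = (37.10 − 35/2) / 3 = 6.53 mm/h.

φ ≈ 6.53 mm/h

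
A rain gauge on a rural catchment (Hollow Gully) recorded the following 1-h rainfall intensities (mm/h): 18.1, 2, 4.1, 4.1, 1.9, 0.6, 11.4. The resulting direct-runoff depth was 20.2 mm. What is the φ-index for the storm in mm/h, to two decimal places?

Only the 2 blocks with intensity above φ contribute runoff: 18.1, 11.4 mm/h.
Σ(I−φ)·Δt = d  ⇒  (18.1+11.4 − 2φ)·1 = 20.2
φ = (29.50 − 20.2/1) / 2 = 4.65 mm/h.

φ ≈ 4.65 mm/h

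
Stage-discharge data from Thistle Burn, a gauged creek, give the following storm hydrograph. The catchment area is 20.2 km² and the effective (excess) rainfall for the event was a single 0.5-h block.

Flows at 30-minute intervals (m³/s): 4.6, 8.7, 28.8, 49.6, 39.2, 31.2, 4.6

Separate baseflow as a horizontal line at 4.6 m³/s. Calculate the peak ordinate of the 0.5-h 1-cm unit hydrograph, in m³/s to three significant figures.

Direct runoff: 0.0, 4.1, 24.2, 45.0, 34.6, 26.6, 0.0 m³/s; ΣQ_DR = 134.5 m³/s, peak = 45.0 m³/s.
Runoff depth d = ΣQ_DR·Δt / A = 134.5 × 1800 / (20.2 km²) = 11.99 mm.
The 1-cm UH is the DRH scaled by (10 mm)/d, so U_p = 45.0 × 10/11.99 = 37.5 m³/s.

U_p ≈ 37.5 m³/s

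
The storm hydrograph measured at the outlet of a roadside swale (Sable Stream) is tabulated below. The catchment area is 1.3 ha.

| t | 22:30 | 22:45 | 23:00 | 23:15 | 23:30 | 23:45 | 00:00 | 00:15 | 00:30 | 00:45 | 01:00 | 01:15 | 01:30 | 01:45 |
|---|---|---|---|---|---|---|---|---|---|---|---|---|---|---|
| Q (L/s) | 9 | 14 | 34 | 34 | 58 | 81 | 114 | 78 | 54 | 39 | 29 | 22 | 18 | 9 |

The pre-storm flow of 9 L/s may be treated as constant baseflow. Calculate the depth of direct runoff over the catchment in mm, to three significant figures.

Direct runoff: 0.0, 5.0, 25.0, 25.0, 49.0, 72.0, 105.0, 69.0, 45.0, 30.0, 20.0, 13.0, 9.0, 0.0 L/s; ΣQ_DR = 467.0 L/s.
V = ΣQ_DR · Δt = 467.0 × 900 s = 4.203 × 10^5 L.
Over A = 1.3 ha, depth = V / A = 32.3 mm.

d ≈ 32.3 mm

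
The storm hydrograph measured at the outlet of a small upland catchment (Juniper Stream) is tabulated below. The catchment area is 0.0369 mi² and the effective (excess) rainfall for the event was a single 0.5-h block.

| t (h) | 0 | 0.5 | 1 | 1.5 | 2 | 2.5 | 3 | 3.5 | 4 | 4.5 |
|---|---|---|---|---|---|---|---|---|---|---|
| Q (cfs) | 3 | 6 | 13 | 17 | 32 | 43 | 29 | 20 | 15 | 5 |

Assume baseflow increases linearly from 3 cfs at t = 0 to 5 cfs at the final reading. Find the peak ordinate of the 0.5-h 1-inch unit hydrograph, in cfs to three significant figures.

U_p ≈ 13.0 cfs

Direct runoff: 0.00, 2.78, 9.56, 13.33, 28.11, 38.89, 24.67, 15.44, 10.22, 0.00 cfs; ΣQ_DR = 143.0 cfs, peak = 38.89 cfs.
Runoff depth d = ΣQ_DR·Δt / A = 143.0 × 1800 / (0.0369 mi²) = 3.003 in.
The 1-inch UH is the DRH scaled by (1 in)/d, so U_p = 38.89 × 1/3.003 = 13.0 cfs.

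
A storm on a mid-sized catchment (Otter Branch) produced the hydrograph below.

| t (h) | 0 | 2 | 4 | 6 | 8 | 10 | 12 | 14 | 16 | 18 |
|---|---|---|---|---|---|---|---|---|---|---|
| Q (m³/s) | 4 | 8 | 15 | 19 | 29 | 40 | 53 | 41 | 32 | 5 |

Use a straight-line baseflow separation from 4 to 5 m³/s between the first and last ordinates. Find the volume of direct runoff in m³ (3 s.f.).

Direct-runoff ordinates (Q − Q_b): 0.00, 3.89, 10.78, 14.67, 24.56, 35.44, 48.33, 36.22, 27.11, 0.00 m³/s.
ΣQ_DR = 201.0 m³/s.
With Δt = 2 h = 7200 s, V = ΣQ_DR · Δt = 201.0 × 7200 = 1.45 × 10^6 m³.

V ≈ 1.45 × 10^6 m³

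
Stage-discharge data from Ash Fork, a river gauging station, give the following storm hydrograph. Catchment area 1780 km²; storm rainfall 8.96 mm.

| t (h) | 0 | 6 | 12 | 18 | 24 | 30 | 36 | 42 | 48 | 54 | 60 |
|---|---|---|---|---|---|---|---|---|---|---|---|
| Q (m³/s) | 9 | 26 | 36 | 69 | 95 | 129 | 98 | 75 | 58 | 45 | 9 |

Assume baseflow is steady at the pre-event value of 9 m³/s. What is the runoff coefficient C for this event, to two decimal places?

ΣQ_DR = 550.0 m³/s; V = ΣQ_DR·Δt = 1.188 × 10^7 m³.
Runoff depth d = V / A = 6.674 mm.
C = d / P = 6.674 / 8.96 = 0.74.

C ≈ 0.74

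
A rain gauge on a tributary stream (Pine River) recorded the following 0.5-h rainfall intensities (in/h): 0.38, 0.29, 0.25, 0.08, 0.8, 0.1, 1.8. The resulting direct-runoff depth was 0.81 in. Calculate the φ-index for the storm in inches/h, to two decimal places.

Only the 2 blocks with intensity above φ contribute runoff: 0.8, 1.8 in/h.
Σ(I−φ)·Δt = d  ⇒  (0.8+1.8 − 2φ)·0.5 = 0.81
φ = (2.600 − 0.81/0.5) / 2 = 0.49 in/h.

φ ≈ 0.49 in/h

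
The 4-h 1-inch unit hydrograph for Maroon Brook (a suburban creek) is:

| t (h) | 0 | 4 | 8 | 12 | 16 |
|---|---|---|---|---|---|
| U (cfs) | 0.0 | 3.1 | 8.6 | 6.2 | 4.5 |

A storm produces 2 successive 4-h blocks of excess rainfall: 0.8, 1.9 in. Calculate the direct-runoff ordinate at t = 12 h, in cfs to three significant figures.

Q ≈ 21.3 cfs

By discrete convolution, Q_j = Σ (P_i / 1 in) · U_{j−i}.
At t = 12 h (j=3): Q = (0.8/1)·6.2 + (1.9/1)·8.6 = 21.3 cfs.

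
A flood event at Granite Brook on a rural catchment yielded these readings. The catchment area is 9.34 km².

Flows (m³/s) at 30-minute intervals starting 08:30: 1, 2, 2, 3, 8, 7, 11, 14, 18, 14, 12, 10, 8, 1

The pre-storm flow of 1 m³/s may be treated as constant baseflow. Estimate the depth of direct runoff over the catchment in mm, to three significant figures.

Direct runoff: 0.0, 1.0, 1.0, 2.0, 7.0, 6.0, 10.0, 13.0, 17.0, 13.0, 11.0, 9.0, 7.0, 0.0 m³/s; ΣQ_DR = 97.00 m³/s.
V = ΣQ_DR · Δt = 97.00 × 1800 s = 1.746 × 10^5 m³.
Over A = 9.34 km², depth = V / A = 18.7 mm.

d ≈ 18.7 mm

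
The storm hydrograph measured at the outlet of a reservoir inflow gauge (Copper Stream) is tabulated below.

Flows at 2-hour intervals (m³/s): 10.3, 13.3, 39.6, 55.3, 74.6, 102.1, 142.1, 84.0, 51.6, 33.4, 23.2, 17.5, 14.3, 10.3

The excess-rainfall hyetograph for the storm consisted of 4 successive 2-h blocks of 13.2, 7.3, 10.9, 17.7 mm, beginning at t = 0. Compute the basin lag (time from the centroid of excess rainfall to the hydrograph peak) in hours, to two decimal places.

Centroid of excess rainfall: t_c = Σ P_i·t̄_i / ΣP_i = 4.3483 h (block centres at 1, 3, 5, 7 h).
Hydrograph peak occurs at t = 12 h, so basin lag t_L = 12 − 4.3483 = 7.65 h.

t_L ≈ 7.65 h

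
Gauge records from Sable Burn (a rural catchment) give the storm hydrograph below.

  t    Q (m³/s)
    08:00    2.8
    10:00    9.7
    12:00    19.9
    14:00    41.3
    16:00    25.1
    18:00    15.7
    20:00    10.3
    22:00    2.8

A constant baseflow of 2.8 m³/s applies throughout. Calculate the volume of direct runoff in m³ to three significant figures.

Direct-runoff ordinates (Q − Q_b): 0.0, 6.9, 17.1, 38.5, 22.3, 12.9, 7.5, 0.0 m³/s.
ΣQ_DR = 105.2 m³/s.
With Δt = 2 h = 7200 s, V = ΣQ_DR · Δt = 105.2 × 7200 = 7.57 × 10^5 m³.

V ≈ 7.57 × 10^5 m³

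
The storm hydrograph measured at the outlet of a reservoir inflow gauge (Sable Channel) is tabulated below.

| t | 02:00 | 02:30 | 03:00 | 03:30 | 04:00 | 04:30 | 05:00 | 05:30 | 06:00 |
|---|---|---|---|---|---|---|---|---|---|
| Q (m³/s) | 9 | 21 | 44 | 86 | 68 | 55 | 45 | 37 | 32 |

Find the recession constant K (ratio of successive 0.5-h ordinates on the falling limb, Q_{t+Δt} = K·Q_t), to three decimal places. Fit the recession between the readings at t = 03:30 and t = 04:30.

Using the recession-limb readings at t = 03:30 and t = 04:30: Q falls from 86 to 55 m³/s over 2 intervals.
K = (Q₂/Q₁)^(1/2) = (55/86)^(1/2) = 0.800.

K ≈ 0.800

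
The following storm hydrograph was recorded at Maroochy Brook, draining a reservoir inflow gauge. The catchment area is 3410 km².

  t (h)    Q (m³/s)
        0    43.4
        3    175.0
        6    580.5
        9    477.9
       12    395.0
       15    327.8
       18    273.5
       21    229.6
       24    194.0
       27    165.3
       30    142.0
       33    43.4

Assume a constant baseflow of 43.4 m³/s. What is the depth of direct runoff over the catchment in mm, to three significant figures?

Direct runoff: 0.0, 131.6, 537.1, 434.5, 351.6, 284.4, 230.1, 186.2, 150.6, 121.9, 98.6, 0.0 m³/s; ΣQ_DR = 2527 m³/s.
V = ΣQ_DR · Δt = 2527 × 10800 s = 2.729 × 10^7 m³.
Over A = 3410 km², depth = V / A = 8.00 mm.

d ≈ 8.00 mm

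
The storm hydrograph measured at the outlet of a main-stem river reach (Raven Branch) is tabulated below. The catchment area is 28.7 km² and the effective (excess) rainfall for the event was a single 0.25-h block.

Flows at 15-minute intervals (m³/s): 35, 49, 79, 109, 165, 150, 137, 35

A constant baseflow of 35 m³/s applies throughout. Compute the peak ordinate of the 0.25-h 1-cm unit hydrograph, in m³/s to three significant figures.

Direct runoff: 0.0, 14.0, 44.0, 74.0, 130.0, 115.0, 102.0, 0.0 m³/s; ΣQ_DR = 479.0 m³/s, peak = 130.0 m³/s.
Runoff depth d = ΣQ_DR·Δt / A = 479.0 × 900 / (28.7 km²) = 15.02 mm.
The 1-cm UH is the DRH scaled by (10 mm)/d, so U_p = 130.0 × 10/15.02 = 86.5 m³/s.

U_p ≈ 86.5 m³/s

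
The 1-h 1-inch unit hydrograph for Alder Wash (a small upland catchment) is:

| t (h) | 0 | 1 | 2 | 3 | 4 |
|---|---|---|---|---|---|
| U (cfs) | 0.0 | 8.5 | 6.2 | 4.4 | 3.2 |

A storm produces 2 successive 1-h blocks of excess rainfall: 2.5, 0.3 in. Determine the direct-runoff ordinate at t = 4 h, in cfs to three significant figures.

Q ≈ 9.32 cfs

By discrete convolution, Q_j = Σ (P_i / 1 in) · U_{j−i}.
At t = 4 h (j=4): Q = (2.5/1)·3.2 + (0.3/1)·4.4 = 9.32 cfs.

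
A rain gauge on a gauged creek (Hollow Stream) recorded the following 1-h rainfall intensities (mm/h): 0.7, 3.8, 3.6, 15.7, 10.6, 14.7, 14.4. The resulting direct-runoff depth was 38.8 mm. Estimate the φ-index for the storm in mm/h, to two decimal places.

Only the 4 blocks with intensity above φ contribute runoff: 15.7, 10.6, 14.7, 14.4 mm/h.
Σ(I−φ)·Δt = d  ⇒  (15.7+10.6+14.7+14.4 − 4φ)·1 = 38.8
φ = (55.40 − 38.8/1) / 4 = 4.15 mm/h.

φ ≈ 4.15 mm/h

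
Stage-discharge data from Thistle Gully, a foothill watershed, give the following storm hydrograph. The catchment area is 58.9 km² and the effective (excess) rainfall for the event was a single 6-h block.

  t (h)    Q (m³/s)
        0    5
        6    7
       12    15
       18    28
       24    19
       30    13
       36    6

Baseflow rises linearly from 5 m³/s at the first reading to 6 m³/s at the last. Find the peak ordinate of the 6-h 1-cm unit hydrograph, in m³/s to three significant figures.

Direct runoff: 0.00, 1.83, 9.67, 22.50, 13.33, 7.17, 0.00 m³/s; ΣQ_DR = 54.50 m³/s, peak = 22.50 m³/s.
Runoff depth d = ΣQ_DR·Δt / A = 54.50 × 21600 / (58.9 km²) = 19.99 mm.
The 1-cm UH is the DRH scaled by (10 mm)/d, so U_p = 22.50 × 10/19.99 = 11.3 m³/s.

U_p ≈ 11.3 m³/s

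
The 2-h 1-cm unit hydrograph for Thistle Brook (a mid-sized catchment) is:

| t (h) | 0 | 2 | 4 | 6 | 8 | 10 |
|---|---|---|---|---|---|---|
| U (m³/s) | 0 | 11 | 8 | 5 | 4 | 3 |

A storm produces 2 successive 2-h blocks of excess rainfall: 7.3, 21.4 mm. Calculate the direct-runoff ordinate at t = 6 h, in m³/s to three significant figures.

Q ≈ 20.8 m³/s

By discrete convolution, Q_j = Σ (P_i / 10 mm) · U_{j−i}.
At t = 6 h (j=3): Q = (7.3/10)·5 + (21.4/10)·8 = 20.8 m³/s.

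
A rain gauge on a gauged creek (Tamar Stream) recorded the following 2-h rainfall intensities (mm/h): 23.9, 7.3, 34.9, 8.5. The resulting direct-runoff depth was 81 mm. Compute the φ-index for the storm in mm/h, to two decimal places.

φ ≈ 9.15 mm/h

Only the 2 blocks with intensity above φ contribute runoff: 23.9, 34.9 mm/h.
Σ(I−φ)·Δt = d  ⇒  (23.9+34.9 − 2φ)·2 = 81
φ = (58.80 − 81/2) / 2 = 9.15 mm/h.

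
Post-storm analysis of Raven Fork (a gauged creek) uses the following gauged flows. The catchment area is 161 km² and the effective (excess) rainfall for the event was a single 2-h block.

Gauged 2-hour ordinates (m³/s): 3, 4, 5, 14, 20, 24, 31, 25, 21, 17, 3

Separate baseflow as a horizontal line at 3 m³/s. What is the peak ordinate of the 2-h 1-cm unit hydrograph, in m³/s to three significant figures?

Direct runoff: 0.0, 1.0, 2.0, 11.0, 17.0, 21.0, 28.0, 22.0, 18.0, 14.0, 0.0 m³/s; ΣQ_DR = 134.0 m³/s, peak = 28.0 m³/s.
Runoff depth d = ΣQ_DR·Δt / A = 134.0 × 7200 / (161 km²) = 5.993 mm.
The 1-cm UH is the DRH scaled by (10 mm)/d, so U_p = 28.0 × 10/5.993 = 46.7 m³/s.

U_p ≈ 46.7 m³/s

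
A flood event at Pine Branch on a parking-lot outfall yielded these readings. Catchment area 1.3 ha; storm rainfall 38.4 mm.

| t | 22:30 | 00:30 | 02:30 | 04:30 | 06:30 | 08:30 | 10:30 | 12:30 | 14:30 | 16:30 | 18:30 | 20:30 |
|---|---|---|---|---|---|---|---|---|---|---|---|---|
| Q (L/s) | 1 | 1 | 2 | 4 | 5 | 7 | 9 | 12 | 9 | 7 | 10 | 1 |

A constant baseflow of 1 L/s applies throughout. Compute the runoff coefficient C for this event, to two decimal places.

C ≈ 0.81

ΣQ_DR = 56.00 L/s; V = ΣQ_DR·Δt = 4.032 × 10^5 L.
Runoff depth d = V / A = 31.02 mm.
C = d / P = 31.02 / 38.4 = 0.81.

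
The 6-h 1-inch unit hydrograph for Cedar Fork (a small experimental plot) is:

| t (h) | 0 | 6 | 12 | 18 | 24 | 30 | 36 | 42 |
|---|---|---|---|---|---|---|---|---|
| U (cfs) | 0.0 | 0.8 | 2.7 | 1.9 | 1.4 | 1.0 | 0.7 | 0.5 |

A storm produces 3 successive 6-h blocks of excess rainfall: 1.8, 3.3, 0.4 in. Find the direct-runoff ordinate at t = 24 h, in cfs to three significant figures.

Q ≈ 9.87 cfs

By discrete convolution, Q_j = Σ (P_i / 1 in) · U_{j−i}.
At t = 24 h (j=4): Q = (1.8/1)·1.4 + (3.3/1)·1.9 + (0.4/1)·2.7 = 9.87 cfs.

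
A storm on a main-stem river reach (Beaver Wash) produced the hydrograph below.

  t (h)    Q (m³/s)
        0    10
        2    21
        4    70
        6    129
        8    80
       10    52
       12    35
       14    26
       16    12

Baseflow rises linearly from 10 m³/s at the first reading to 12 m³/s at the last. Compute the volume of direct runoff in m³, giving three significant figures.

V ≈ 2.42 × 10^6 m³

Direct-runoff ordinates (Q − Q_b): 0.00, 10.75, 59.50, 118.25, 69.00, 40.75, 23.50, 14.25, 0.00 m³/s.
ΣQ_DR = 336.0 m³/s.
With Δt = 2 h = 7200 s, V = ΣQ_DR · Δt = 336.0 × 7200 = 2.42 × 10^6 m³.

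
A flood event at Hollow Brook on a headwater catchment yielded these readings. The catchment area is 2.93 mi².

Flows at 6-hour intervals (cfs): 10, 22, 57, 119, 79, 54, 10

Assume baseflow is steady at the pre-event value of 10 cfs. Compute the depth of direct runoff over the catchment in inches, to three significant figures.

d ≈ 0.892 in

Direct runoff: 0.0, 12.0, 47.0, 109.0, 69.0, 44.0, 0.0 cfs; ΣQ_DR = 281.0 cfs.
V = ΣQ_DR · Δt = 281.0 × 21600 s = 6.070 × 10^6 ft³.
Over A = 2.93 mi², depth = V / A = 0.892 in.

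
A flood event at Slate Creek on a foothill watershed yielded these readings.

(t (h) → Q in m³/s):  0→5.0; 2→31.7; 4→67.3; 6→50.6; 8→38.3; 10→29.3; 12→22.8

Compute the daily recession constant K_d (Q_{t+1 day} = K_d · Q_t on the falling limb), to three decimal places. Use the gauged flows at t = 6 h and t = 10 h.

K_d ≈ 0.038

Between t = 6 h and t = 10 h the flow falls from 50.6 to 29.3 m³/s over 2×2 h = 4 h.
Per-interval ratio K = (29.3/50.6)^(1/2) = 0.7610; K_d = K^(24/2) = 0.038.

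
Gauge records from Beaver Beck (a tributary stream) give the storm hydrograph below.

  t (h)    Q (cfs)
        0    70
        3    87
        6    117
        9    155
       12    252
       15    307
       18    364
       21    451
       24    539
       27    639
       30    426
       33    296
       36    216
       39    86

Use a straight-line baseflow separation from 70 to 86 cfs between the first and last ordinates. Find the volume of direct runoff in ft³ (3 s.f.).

Direct-runoff ordinates (Q − Q_b): 0.00, 15.77, 44.54, 81.31, 177.08, 230.85, 286.62, 372.38, 459.15, 557.92, 343.69, 212.46, 131.23, 0.00 cfs.
ΣQ_DR = 2913 cfs.
With Δt = 3 h = 10800 s, V = ΣQ_DR · Δt = 2913 × 10800 = 3.15 × 10^7 ft³.

V ≈ 3.15 × 10^7 ft³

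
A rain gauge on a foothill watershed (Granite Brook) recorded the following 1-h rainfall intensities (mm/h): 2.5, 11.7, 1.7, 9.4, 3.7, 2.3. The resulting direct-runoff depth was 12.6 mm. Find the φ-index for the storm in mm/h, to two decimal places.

φ ≈ 4.25 mm/h

Only the 2 blocks with intensity above φ contribute runoff: 11.7, 9.4 mm/h.
Σ(I−φ)·Δt = d  ⇒  (11.7+9.4 − 2φ)·1 = 12.6
φ = (21.10 − 12.6/1) / 2 = 4.25 mm/h.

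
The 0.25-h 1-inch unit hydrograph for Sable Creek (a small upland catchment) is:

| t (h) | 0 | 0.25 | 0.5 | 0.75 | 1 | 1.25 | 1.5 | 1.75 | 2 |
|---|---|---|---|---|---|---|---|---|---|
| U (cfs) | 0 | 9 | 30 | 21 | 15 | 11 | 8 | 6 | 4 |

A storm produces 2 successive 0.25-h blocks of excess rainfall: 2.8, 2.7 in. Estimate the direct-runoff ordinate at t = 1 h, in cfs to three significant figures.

Q ≈ 98.7 cfs

By discrete convolution, Q_j = Σ (P_i / 1 in) · U_{j−i}.
At t = 1 h (j=4): Q = (2.8/1)·15 + (2.7/1)·21 = 98.7 cfs.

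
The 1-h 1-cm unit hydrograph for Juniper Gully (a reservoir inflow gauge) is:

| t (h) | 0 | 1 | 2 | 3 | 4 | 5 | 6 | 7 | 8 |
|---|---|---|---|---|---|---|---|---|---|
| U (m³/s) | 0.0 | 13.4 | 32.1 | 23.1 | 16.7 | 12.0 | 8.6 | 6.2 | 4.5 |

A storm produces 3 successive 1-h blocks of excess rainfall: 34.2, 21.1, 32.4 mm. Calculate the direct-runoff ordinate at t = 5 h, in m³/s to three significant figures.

By discrete convolution, Q_j = Σ (P_i / 10 mm) · U_{j−i}.
At t = 5 h (j=5): Q = (34.2/10)·12.0 + (21.1/10)·16.7 + (32.4/10)·23.1 = 151 m³/s.

Q ≈ 151 m³/s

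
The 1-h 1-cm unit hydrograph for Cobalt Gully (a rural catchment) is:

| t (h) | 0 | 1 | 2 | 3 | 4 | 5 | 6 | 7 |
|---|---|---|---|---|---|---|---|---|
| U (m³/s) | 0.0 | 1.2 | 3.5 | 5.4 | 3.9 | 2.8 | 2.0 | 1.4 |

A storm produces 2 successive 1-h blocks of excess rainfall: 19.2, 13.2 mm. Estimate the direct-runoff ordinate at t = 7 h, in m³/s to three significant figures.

By discrete convolution, Q_j = Σ (P_i / 10 mm) · U_{j−i}.
At t = 7 h (j=7): Q = (19.2/10)·1.4 + (13.2/10)·2.0 = 5.33 m³/s.

Q ≈ 5.33 m³/s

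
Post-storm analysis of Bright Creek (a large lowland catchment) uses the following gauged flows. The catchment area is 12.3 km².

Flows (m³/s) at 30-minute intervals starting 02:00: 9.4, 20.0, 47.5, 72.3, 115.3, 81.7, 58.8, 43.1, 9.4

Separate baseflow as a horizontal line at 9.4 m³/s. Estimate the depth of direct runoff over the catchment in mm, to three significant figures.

d ≈ 54.6 mm

Direct runoff: 0.0, 10.6, 38.1, 62.9, 105.9, 72.3, 49.4, 33.7, 0.0 m³/s; ΣQ_DR = 372.9 m³/s.
V = ΣQ_DR · Δt = 372.9 × 1800 s = 6.712 × 10^5 m³.
Over A = 12.3 km², depth = V / A = 54.6 mm.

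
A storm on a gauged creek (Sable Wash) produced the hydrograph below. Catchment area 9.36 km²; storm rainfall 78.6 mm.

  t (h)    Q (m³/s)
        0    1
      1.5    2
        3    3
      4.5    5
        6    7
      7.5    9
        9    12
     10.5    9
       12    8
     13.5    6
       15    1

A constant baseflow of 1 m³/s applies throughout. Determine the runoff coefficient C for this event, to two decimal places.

C ≈ 0.38

ΣQ_DR = 52.00 m³/s; V = ΣQ_DR·Δt = 2.808 × 10^5 m³.
Runoff depth d = V / A = 30.00 mm.
C = d / P = 30.00 / 78.6 = 0.38.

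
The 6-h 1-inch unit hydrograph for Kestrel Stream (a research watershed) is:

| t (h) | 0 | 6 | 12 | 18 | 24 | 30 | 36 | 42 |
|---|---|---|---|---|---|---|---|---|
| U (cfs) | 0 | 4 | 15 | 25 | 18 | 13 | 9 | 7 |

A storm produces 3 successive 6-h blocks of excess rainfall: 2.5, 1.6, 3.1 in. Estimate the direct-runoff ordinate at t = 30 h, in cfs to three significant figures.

By discrete convolution, Q_j = Σ (P_i / 1 in) · U_{j−i}.
At t = 30 h (j=5): Q = (2.5/1)·13 + (1.6/1)·18 + (3.1/1)·25 = 139 cfs.

Q ≈ 139 cfs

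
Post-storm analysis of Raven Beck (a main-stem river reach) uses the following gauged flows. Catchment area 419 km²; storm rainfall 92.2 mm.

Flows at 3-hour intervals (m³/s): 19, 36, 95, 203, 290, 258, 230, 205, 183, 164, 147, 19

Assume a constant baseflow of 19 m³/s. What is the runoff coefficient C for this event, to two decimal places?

ΣQ_DR = 1621 m³/s; V = ΣQ_DR·Δt = 1.751 × 10^7 m³.
Runoff depth d = V / A = 41.78 mm.
C = d / P = 41.78 / 92.2 = 0.45.

C ≈ 0.45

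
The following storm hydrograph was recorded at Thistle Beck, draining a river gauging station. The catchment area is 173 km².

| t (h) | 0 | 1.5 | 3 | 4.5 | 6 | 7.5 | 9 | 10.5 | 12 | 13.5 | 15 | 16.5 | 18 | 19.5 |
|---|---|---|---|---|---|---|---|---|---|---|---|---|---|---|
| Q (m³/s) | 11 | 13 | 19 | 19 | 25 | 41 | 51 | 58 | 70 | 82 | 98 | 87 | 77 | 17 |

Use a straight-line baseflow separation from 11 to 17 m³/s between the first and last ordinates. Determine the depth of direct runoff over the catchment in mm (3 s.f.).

Direct runoff: 0.00, 1.54, 7.08, 6.62, 12.15, 27.69, 37.23, 43.77, 55.31, 66.85, 82.38, 70.92, 60.46, 0.00 m³/s; ΣQ_DR = 472.0 m³/s.
V = ΣQ_DR · Δt = 472.0 × 5400 s = 2.549 × 10^6 m³.
Over A = 173 km², depth = V / A = 14.7 mm.

d ≈ 14.7 mm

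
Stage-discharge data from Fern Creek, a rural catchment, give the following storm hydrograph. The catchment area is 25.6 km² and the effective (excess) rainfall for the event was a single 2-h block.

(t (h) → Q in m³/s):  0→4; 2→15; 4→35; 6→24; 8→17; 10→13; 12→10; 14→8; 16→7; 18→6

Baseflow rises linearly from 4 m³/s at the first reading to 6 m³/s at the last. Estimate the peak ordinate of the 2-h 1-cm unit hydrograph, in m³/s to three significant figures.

Direct runoff: 0.00, 10.78, 30.56, 19.33, 12.11, 7.89, 4.67, 2.44, 1.22, 0.00 m³/s; ΣQ_DR = 89.00 m³/s, peak = 30.56 m³/s.
Runoff depth d = ΣQ_DR·Δt / A = 89.00 × 7200 / (25.6 km²) = 25.03 mm.
The 1-cm UH is the DRH scaled by (10 mm)/d, so U_p = 30.56 × 10/25.03 = 12.2 m³/s.

U_p ≈ 12.2 m³/s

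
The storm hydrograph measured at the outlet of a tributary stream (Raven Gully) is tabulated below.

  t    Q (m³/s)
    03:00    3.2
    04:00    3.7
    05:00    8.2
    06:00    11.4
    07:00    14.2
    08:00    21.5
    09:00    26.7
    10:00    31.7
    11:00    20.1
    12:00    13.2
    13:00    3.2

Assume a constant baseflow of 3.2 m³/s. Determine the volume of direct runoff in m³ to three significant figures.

V ≈ 4.39 × 10^5 m³

Direct-runoff ordinates (Q − Q_b): 0.0, 0.5, 5.0, 8.2, 11.0, 18.3, 23.5, 28.5, 16.9, 10.0, 0.0 m³/s.
ΣQ_DR = 121.9 m³/s.
With Δt = 1 h = 3600 s, V = ΣQ_DR · Δt = 121.9 × 3600 = 4.39 × 10^5 m³.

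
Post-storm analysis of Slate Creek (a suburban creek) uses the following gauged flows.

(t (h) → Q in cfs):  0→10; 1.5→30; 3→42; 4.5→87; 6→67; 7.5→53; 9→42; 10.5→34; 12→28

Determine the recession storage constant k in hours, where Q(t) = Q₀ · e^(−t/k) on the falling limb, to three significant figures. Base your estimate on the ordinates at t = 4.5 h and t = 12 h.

On the falling limb, Q drops from 87 to 28 cfs between t = 4.5 h and t = 12 h (Δt = 7.5 h).
k = −Δt / ln(Q₂/Q₁) = −7.5 / ln(28/87) = 6.62 h.

k ≈ 6.62 h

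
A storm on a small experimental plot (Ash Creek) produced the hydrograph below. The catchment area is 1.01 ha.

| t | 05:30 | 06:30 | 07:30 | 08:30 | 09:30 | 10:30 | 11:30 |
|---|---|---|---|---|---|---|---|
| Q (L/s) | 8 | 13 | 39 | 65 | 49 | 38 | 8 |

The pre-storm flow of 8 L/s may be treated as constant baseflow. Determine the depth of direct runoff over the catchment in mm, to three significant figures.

Direct runoff: 0.0, 5.0, 31.0, 57.0, 41.0, 30.0, 0.0 L/s; ΣQ_DR = 164.0 L/s.
V = ΣQ_DR · Δt = 164.0 × 3600 s = 5.904 × 10^5 L.
Over A = 1.01 ha, depth = V / A = 58.5 mm.

d ≈ 58.5 mm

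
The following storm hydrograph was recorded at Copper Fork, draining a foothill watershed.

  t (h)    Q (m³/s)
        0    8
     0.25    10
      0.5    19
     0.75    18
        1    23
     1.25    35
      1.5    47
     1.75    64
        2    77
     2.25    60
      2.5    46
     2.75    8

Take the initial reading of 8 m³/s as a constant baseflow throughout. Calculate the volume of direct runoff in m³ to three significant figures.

V ≈ 2.87 × 10^5 m³

Direct-runoff ordinates (Q − Q_b): 0.0, 2.0, 11.0, 10.0, 15.0, 27.0, 39.0, 56.0, 69.0, 52.0, 38.0, 0.0 m³/s.
ΣQ_DR = 319.0 m³/s.
With Δt = 0.25 h = 900 s, V = ΣQ_DR · Δt = 319.0 × 900 = 2.87 × 10^5 m³.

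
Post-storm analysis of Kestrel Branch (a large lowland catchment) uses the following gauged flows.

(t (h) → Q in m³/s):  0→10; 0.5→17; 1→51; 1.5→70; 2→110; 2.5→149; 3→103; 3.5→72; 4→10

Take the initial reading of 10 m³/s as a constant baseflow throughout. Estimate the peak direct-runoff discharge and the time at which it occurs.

Q_p = 139.0 m³/s at t = 2.5 h

Subtracting baseflow gives direct-runoff ordinates: 0.0, 7.0, 41.0, 60.0, 100.0, 139.0, 93.0, 62.0, 0.0 m³/s.
The maximum is 139.0 m³/s, occurring at the reading for t = 2.5 h.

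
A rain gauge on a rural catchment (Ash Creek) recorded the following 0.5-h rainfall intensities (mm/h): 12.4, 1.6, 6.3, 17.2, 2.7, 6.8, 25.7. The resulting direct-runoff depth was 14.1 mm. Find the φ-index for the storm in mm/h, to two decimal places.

φ ≈ 9.03 mm/h

Only the 3 blocks with intensity above φ contribute runoff: 12.4, 17.2, 25.7 mm/h.
Σ(I−φ)·Δt = d  ⇒  (12.4+17.2+25.7 − 3φ)·0.5 = 14.1
φ = (55.30 − 14.1/0.5) / 3 = 9.03 mm/h.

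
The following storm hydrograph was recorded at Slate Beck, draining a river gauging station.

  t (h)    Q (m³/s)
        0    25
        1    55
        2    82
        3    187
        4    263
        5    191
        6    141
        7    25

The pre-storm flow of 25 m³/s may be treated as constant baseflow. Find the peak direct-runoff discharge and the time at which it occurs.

Subtracting baseflow gives direct-runoff ordinates: 0.0, 30.0, 57.0, 162.0, 238.0, 166.0, 116.0, 0.0 m³/s.
The maximum is 238.0 m³/s, occurring at the reading for t = 4 h.

Q_p = 238.0 m³/s at t = 4 h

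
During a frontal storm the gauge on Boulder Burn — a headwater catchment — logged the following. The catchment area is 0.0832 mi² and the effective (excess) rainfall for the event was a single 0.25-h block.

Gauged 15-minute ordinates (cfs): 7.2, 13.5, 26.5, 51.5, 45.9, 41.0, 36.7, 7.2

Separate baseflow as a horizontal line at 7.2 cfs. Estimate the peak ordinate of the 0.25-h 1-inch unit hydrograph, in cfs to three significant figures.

U_p ≈ 55.3 cfs

Direct runoff: 0.0, 6.3, 19.3, 44.3, 38.7, 33.8, 29.5, 0.0 cfs; ΣQ_DR = 171.9 cfs, peak = 44.3 cfs.
Runoff depth d = ΣQ_DR·Δt / A = 171.9 × 900 / (0.0832 mi²) = 0.8004 in.
The 1-inch UH is the DRH scaled by (1 in)/d, so U_p = 44.3 × 1/0.8004 = 55.3 cfs.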